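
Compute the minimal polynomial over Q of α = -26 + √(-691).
m_α(x) = x^2 + 52x + 1367

From α + 26 = √(-691), squaring gives (α + 26)^2 = -691, i.e. α^2 + 52α + 676 = -691, so α^2 + 52α + 1367 = 0. The discriminant of x^2 + 52x + 1367 is (52)^2 - 4·(1367) = 2704 - 5468 = -2764, and 4·(-691) is not a perfect square in Q since -691 is squarefree and ≠ 1. Hence x^2 + 52x + 1367 is irreducible over Q and is the minimal polynomial of α.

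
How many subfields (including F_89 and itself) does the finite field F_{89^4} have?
F_{89^4} has 3 subfields

The subfields of F_{p^n} are exactly the fields F_{p^d} for d | n (each is the fixed field of the unique index-d subgroup of Gal(F_{p^n}/F_p) ≅ Z/nZ). The divisors of n = 4 are {1, 2, 4}, giving 3 subfields: F_{89^1}, F_{89^2}, F_{89^4}.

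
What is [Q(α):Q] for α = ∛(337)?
[Q(α):Q] = 3

The minimal polynomial of α is x^3 - 337, irreducible over Q since 337 is not a perfect cube (so x^3 - 337 has no rational root). Hence [Q(α):Q] = deg(m_α) = 3.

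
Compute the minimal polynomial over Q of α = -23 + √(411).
m_α(x) = x^2 + 46x + 118

From α + 23 = √(411), squaring gives (α + 23)^2 = 411, i.e. α^2 + 46α + 529 = 411, so α^2 + 46α + 118 = 0. The discriminant of x^2 + 46x + 118 is (46)^2 - 4·(118) = 2116 - 472 = 1644, and 4·(411) is not a perfect square in Q since 411 is squarefree and ≠ 1. Hence x^2 + 46x + 118 is irreducible over Q and is the minimal polynomial of α.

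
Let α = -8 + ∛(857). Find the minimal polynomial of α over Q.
m_α(x) = x^3 + 24x^2 + 192x - 345

Set β = α + 8 = ∛(857), so β^3 = 857. Then (α + 8)^3 - 857 = 0, i.e. α is a root of g(x) = (x + 8)^3 - 857 = x^3 + 24x^2 + 192x - 345. Since g(x) = h(x + 8) where h(x) = x^3 - 857, and h is irreducible over Q (because 857 is not a perfect cube, so h has no rational root, and a monic cubic with no rational root is irreducible), g is also irreducible (irreducibility is preserved under the substitution x → x + 8). Hence m_α(x) = x^3 + 24x^2 + 192x - 345.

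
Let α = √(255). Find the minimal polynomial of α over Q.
m_α(x) = x^2 - 255

α satisfies α^2 - 255 = 0, so x^2 - 255 annihilates α. Since d = 255 is squarefree and ≠ 1, it is not a perfect square in Q, so x^2 - 255 has no rational root and is therefore irreducible over Q (a degree-2 polynomial over a field is irreducible iff it has no root). Hence m_α(x) = x^2 - 255.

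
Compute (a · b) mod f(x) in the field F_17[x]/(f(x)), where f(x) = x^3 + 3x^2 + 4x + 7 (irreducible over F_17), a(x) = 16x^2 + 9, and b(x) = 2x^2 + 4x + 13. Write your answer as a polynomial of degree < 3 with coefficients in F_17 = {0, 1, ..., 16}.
a · b ≡ 7x^2 + 8x + 1 (mod f(x))

Multiply in F_17[x]: a(x)·b(x) = (16x^2 + 9)·(2x^2 + 4x + 13) = 15x^4 + 13x^3 + 5x^2 + 2x + 15. This has degree ≥ 3, so divide by f(x) over F_17: 15x^4 + 13x^3 + 5x^2 + 2x + 15 = (15x + 2)·(x^3 + 3x^2 + 4x + 7) + (7x^2 + 8x + 1). Hence a·b ≡ 7x^2 + 8x + 1 (mod f). (F_17[x]/(f) is a field with 17^3 = 4913 elements since f is irreducible of degree 3.)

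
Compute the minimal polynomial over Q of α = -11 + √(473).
m_α(x) = x^2 + 22x - 352

From α + 11 = √(473), squaring gives (α + 11)^2 = 473, i.e. α^2 + 22α + 121 = 473, so α^2 + 22α - 352 = 0. The discriminant of x^2 + 22x - 352 is (22)^2 - 4·(-352) = 484 + 1408 = 1892, and 4·(473) is not a perfect square in Q since 473 is squarefree and ≠ 1. Hence x^2 + 22x - 352 is irreducible over Q and is the minimal polynomial of α.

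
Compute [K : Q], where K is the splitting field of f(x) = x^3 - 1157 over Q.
[K : Q] = 6

The roots of x^3 - 1157 are ∛1157, ω∛1157, ω^2∛1157 where ω = e^(2πi/3) is a primitive cube root of unity, so K = Q(∛1157, ω). Now [Q(∛1157):Q] = 3 (since 1157 is not a perfect cube, x^3 - 1157 is irreducible) and [Q(ω):Q] = 2. Both 2 and 3 divide [K:Q], and [K:Q] ≤ 3·2 = 6, so [K:Q] = 6. (Equivalently: Q(∛1157) ⊂ R but ω ∉ R, so [K : Q(∛1157)] = 2.)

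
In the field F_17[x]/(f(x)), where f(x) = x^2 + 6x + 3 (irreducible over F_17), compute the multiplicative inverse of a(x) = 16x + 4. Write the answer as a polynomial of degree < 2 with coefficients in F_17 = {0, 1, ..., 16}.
a(x)^(-1) ≡ 2x + 3 (mod f(x))

Since f is irreducible over F_17, F_17[x]/(f) is a field and a(x) ≠ 0 has an inverse. Apply the extended Euclidean algorithm to f(x) and a(x) in F_17[x]: f(x) = (16x + 7)·a(x) + (9). The last nonzero remainder is the constant 9 = gcd(f, a) in F_17. Back-substituting through the division chain expresses 9 = s(x)·a(x) + t(x)·f(x) with s(x) ≡ x + 10 (mod f), so (x + 10)·a(x) ≡ 9 (mod f). Multiplying by 9^(-1) ≡ 2 in F_17 gives a(x)^(-1) ≡ 2·(x + 10) ≡ 2x + 3 (mod f). Check: (16x + 4)·(2x + 3) = 15x^2 + 5x + 12 ≡ 1 (mod x^2 + 6x + 3).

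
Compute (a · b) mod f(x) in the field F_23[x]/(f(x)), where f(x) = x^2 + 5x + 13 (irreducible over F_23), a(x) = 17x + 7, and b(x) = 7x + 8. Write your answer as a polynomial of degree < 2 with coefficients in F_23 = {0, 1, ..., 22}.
a · b ≡ 4x + 4 (mod f(x))

Multiply in F_23[x]: a(x)·b(x) = (17x + 7)·(7x + 8) = 4x^2 + x + 10. This has degree ≥ 2, so divide by f(x) over F_23: 4x^2 + x + 10 = (4)·(x^2 + 5x + 13) + (4x + 4). Hence a·b ≡ 4x + 4 (mod f). (F_23[x]/(f) is a field with 23^2 = 529 elements since f is irreducible of degree 2.)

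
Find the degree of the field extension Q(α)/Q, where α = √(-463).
[Q(α):Q] = 2

[Q(α):Q] equals the degree of the minimal polynomial of α. Here α^2 = -463 and x^2 + 463 is irreducible (d = -463 is squarefree, ≠ 1, hence not a square), so deg(m_α) = 2. Thus [Q(α):Q] = 2.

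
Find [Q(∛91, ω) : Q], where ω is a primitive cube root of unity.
[Q(∛91, ω) : Q] = 6

[Q(∛91):Q] = 3 (min poly x^3 - 91, irreducible since 91 is not a perfect cube). [Q(ω):Q] = 2 (min poly x^2 + x + 1). Since Q(∛91) ⊂ R and ω ∉ R, we have ω ∉ Q(∛91), so x^2 + x + 1 remains irreducible over Q(∛91) and [Q(∛91, ω) : Q(∛91)] = 2. By the tower law, [Q(∛91, ω) : Q] = 3 · 2 = 6. (In fact Q(∛91, ω) is the splitting field of x^3 - 91 over Q.)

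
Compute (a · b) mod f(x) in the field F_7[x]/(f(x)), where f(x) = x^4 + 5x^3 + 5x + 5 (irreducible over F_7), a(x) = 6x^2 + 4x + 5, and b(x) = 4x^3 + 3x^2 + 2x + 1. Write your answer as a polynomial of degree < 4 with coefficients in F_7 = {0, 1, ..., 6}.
a · b ≡ 5x^3 + 2x + 1 (mod f(x))

Multiply in F_7[x]: a(x)·b(x) = (6x^2 + 4x + 5)·(4x^3 + 3x^2 + 2x + 1) = 3x^5 + 6x^4 + 2x^3 + x^2 + 5. This has degree ≥ 4, so divide by f(x) over F_7: 3x^5 + 6x^4 + 2x^3 + x^2 + 5 = (3x + 5)·(x^4 + 5x^3 + 5x + 5) + (5x^3 + 2x + 1). Hence a·b ≡ 5x^3 + 2x + 1 (mod f). (F_7[x]/(f) is a field with 7^4 = 2401 elements since f is irreducible of degree 4.)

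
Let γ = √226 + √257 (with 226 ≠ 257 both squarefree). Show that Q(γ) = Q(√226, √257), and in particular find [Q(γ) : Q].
[Q(γ) : Q] = 4 (equivalently, Q(γ) = Q(√226, √257))

Obviously Q(γ) ⊆ Q(√226, √257), and [Q(√226, √257):Q] = 4 (since 226, 257 are distinct squarefree integers > 1 with 58082 not a perfect square). To show equality we compute the minimal polynomial of γ. From γ = √226 + √257: γ^2 = 226 + 2√(58082) + 257 = 483 + 2√(58082), so γ^2 - 483 = 2√(58082); squaring, (γ^2 - 483)^2 = 4·58082, i.e. γ^4 - 966γ^2 + 233289 - 232328 = 0, i.e. γ^4 - 966γ^2 + 961 = 0. So γ is a root of x^4 - 966x^2 + 961. This polynomial is irreducible over Q: it has no rational root (each ±√226 ± √257 is irrational), and any factorization into two quadratics over Q would force √(58082) ∈ Q (pairing opposite roots) or √226, √257 ∈ Q (other pairings), all impossible. Hence [Q(γ):Q] = 4 = [Q(√226, √257):Q], so Q(γ) = Q(√226, √257).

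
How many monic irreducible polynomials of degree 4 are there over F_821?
There are 113582648910 monic irreducible polynomials of degree 4 over F_821

Each element of F_{821^4} that lies in no proper subfield is a root of exactly one monic irreducible of degree 4 over F_821, and each such polynomial has 4 distinct roots in F_{821^4}. By Möbius inversion the count is N_821(4) = (1/4) Σ_{d|4} μ(4/d) · 821^d = (1/4)(μ(4)·821^1 + μ(2)·821^2 + μ(1)·821^4) = 454330595640/4 = 113582648910.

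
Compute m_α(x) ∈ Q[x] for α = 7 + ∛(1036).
m_α(x) = x^3 - 21x^2 + 147x - 1379

Set β = α - 7 = ∛(1036), so β^3 = 1036. Then (α - 7)^3 - 1036 = 0, i.e. α is a root of g(x) = (x - 7)^3 - 1036 = x^3 - 21x^2 + 147x - 1379. Since g(x) = h(x - 7) where h(x) = x^3 - 1036, and h is irreducible over Q (because 1036 is not a perfect cube, so h has no rational root, and a monic cubic with no rational root is irreducible), g is also irreducible (irreducibility is preserved under the substitution x → x - 7). Hence m_α(x) = x^3 - 21x^2 + 147x - 1379.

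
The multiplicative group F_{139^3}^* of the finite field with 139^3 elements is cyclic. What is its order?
|F_{139^3}^*| = 2685618

F_{139^3} has 139^3 = 2685619 elements; its multiplicative group consists of all nonzero elements, so |F_{139^3}^*| = 2685619 - 1 = 2685618. (It is cyclic since any finite subgroup of the multiplicative group of a field is cyclic.)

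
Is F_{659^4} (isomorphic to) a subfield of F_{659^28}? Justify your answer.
Yes: F_{659^4} is a subfield of F_{659^28}

F_{p^m} embeds in F_{p^n} iff m | n (since F_{p^n} is the splitting field of x^(p^n) - x, and F_{p^m} ⊂ F_{p^n} forces p^n to be a power of p^m, i.e. m | n; conversely if m | n then every root of x^(p^m) - x is a root of x^(p^n) - x). Here 4 | 28 (since 28 = 7·4), so F_{659^4} is a subfield of F_{659^28}, and [F_{659^28} : F_{659^4}] = 28/4 = 7.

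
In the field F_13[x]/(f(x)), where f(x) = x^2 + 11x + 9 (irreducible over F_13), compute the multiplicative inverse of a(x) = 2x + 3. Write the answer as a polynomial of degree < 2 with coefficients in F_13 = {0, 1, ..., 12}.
a(x)^(-1) ≡ 10x + 4 (mod f(x))

Since f is irreducible over F_13, F_13[x]/(f) is a field and a(x) ≠ 0 has an inverse. Apply the extended Euclidean algorithm to f(x) and a(x) in F_13[x]: f(x) = (7x + 8)·a(x) + (11). The last nonzero remainder is the constant 11 = gcd(f, a) in F_13. Back-substituting through the division chain expresses 11 = s(x)·a(x) + t(x)·f(x) with s(x) ≡ 6x + 5 (mod f), so (6x + 5)·a(x) ≡ 11 (mod f). Multiplying by 11^(-1) ≡ 6 in F_13 gives a(x)^(-1) ≡ 6·(6x + 5) ≡ 10x + 4 (mod f). Check: (2x + 3)·(10x + 4) = 7x^2 + 12x + 12 ≡ 1 (mod x^2 + 11x + 9).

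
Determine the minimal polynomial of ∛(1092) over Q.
m_α(x) = x^3 - 1092

α satisfies α^3 = 1092, so x^3 - 1092 annihilates α. By the rational root test, a rational root p/q (in lowest terms) of x^3 - 1092 would satisfy p^3 = 1092 q^3, forcing q = 1 and p^3 = 1092; but 1092 is not a perfect cube, contradiction. A monic cubic over Q with no rational root is irreducible (any nontrivial factorization would include a linear factor). Hence x^3 - 1092 is the minimal polynomial of α, and in particular [Q(α):Q] = 3.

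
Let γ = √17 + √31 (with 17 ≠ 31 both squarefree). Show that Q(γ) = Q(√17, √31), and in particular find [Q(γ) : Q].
[Q(γ) : Q] = 4 (equivalently, Q(γ) = Q(√17, √31))

Obviously Q(γ) ⊆ Q(√17, √31), and [Q(√17, √31):Q] = 4 (since 17, 31 are distinct squarefree integers > 1 with 527 not a perfect square). To show equality we compute the minimal polynomial of γ. From γ = √17 + √31: γ^2 = 17 + 2√(527) + 31 = 48 + 2√(527), so γ^2 - 48 = 2√(527); squaring, (γ^2 - 48)^2 = 4·527, i.e. γ^4 - 96γ^2 + 2304 - 2108 = 0, i.e. γ^4 - 96γ^2 + 196 = 0. So γ is a root of x^4 - 96x^2 + 196. This polynomial is irreducible over Q: it has no rational root (each ±√17 ± √31 is irrational), and any factorization into two quadratics over Q would force √(527) ∈ Q (pairing opposite roots) or √17, √31 ∈ Q (other pairings), all impossible. Hence [Q(γ):Q] = 4 = [Q(√17, √31):Q], so Q(γ) = Q(√17, √31).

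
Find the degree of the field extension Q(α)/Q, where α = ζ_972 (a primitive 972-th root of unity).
[Q(α):Q] = 324

The minimal polynomial of ζ_972 over Q is the 972-th cyclotomic polynomial Φ_972(x), which is irreducible over Q and has degree φ(972) = 324. Hence [Q(α):Q] = φ(972) = 324.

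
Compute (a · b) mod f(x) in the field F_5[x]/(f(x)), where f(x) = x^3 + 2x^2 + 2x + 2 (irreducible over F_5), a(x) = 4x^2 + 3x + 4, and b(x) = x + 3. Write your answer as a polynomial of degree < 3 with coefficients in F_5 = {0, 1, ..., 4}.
a · b ≡ 2x^2 + 4 (mod f(x))

Multiply in F_5[x]: a(x)·b(x) = (4x^2 + 3x + 4)·(x + 3) = 4x^3 + 3x + 2. This has degree ≥ 3, so divide by f(x) over F_5: 4x^3 + 3x + 2 = (4)·(x^3 + 2x^2 + 2x + 2) + (2x^2 + 4). Hence a·b ≡ 2x^2 + 4 (mod f). (F_5[x]/(f) is a field with 5^3 = 125 elements since f is irreducible of degree 3.)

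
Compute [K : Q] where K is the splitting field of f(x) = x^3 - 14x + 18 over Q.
[K : Q] = 6

By the rational root test, any rational root of the monic integer polynomial f(x) = x^3 - 14x + 18 must be an integer dividing the constant term 18, i.e. one of ±{1, 2, 3, 6, 9, 18}. Evaluating: f(1) = 5, f(-1) = 31, f(2) = -2, f(-2) = 38, f(3) = 3, f(-3) = 33, f(6) = 150, f(-6) = -114, f(9) = 621, f(-9) = -585, f(18) = 5598, f(-18) = -5562; none is 0, so f has no rational root and is therefore irreducible over Q (a cubic with no linear factor over a field is irreducible). For an irreducible cubic, the Galois group is A_3 or S_3 according as the discriminant disc(f) = -4a^3 - 27b^2 = -4·(-14)^3 - 27·(18)^2 = 2228 is or is not a square in Q. Here disc(f) = 2228 is not a perfect square in Q, so the Galois group of f over Q is not contained in A_3 and must be all of S_3. The splitting field has degree |S_3| = 6 over Q, so [K : Q] = 6.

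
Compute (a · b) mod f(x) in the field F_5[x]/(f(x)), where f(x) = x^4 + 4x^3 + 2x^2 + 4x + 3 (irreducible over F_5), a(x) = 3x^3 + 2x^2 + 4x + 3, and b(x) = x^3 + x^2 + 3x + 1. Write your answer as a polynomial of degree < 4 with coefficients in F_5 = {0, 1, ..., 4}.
a · b ≡ 2x^2 + x + 2 (mod f(x))

Multiply in F_5[x]: a(x)·b(x) = (3x^3 + 2x^2 + 4x + 3)·(x^3 + x^2 + 3x + 1) = 3x^6 + x^3 + 2x^2 + 3x + 3. This has degree ≥ 4, so divide by f(x) over F_5: 3x^6 + x^3 + 2x^2 + 3x + 3 = (3x^2 + 3x + 2)·(x^4 + 4x^3 + 2x^2 + 4x + 3) + (2x^2 + x + 2). Hence a·b ≡ 2x^2 + x + 2 (mod f). (F_5[x]/(f) is a field with 5^4 = 625 elements since f is irreducible of degree 4.)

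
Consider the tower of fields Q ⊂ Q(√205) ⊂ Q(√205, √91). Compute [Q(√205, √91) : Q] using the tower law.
[Q(√205, √91) : Q] = 4

[Q(√205):Q] = 2 (min poly x^2 - 205, irreducible since 205 is squarefree > 1). For the top step, suppose √91 ∈ Q(√205), say √91 = c + d√205 with c, d ∈ Q. Squaring: 91 = c^2 + 205d^2 + 2cd√205. Since √205 ∉ Q this forces 2cd = 0. If d = 0 then √91 = c ∈ Q, contradicting 91 squarefree > 1. If c = 0 then 91 = 205d^2, so 205·91 = (205d)^2 is a perfect square in Q — but 205·91 = 18655 is not a perfect square (since 205 and 91 are distinct squarefree integers). Contradiction. Hence √91 ∉ Q(√205), so x^2 - 91 stays irreducible over Q(√205) and [Q(√205, √91) : Q(√205)] = 2. By the tower law, [Q(√205, √91) : Q] = 2 · 2 = 4.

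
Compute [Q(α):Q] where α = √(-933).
[Q(α):Q] = 2

[Q(α):Q] equals the degree of the minimal polynomial of α. Here α^2 = -933 and x^2 + 933 is irreducible (d = -933 is squarefree, ≠ 1, hence not a square), so deg(m_α) = 2. Thus [Q(α):Q] = 2.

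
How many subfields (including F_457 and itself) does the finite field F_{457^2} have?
F_{457^2} has 2 subfields

The subfields of F_{p^n} are exactly the fields F_{p^d} for d | n (each is the fixed field of the unique index-d subgroup of Gal(F_{p^n}/F_p) ≅ Z/nZ). The divisors of n = 2 are {1, 2}, giving 2 subfields: F_{457^1}, F_{457^2}.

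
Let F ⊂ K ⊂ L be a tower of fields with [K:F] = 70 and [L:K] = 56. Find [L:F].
[L:F] = 3920

The tower law says that for any tower of field extensions F ⊂ K ⊂ L with finite degrees, [L:F] = [L:K] · [K:F]. Here this gives [L:F] = 56 · 70 = 3920.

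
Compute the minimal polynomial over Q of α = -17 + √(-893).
m_α(x) = x^2 + 34x + 1182

From α + 17 = √(-893), squaring gives (α + 17)^2 = -893, i.e. α^2 + 34α + 289 = -893, so α^2 + 34α + 1182 = 0. The discriminant of x^2 + 34x + 1182 is (34)^2 - 4·(1182) = 1156 - 4728 = -3572, and 4·(-893) is not a perfect square in Q since -893 is squarefree and ≠ 1. Hence x^2 + 34x + 1182 is irreducible over Q and is the minimal polynomial of α.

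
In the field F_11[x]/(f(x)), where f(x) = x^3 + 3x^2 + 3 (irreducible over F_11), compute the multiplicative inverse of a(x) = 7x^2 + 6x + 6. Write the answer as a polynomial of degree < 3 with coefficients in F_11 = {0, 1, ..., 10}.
a(x)^(-1) ≡ 2x + 9 (mod f(x))

Since f is irreducible over F_11, F_11[x]/(f) is a field and a(x) ≠ 0 has an inverse. Apply the extended Euclidean algorithm to f(x) and a(x) in F_11[x]: f(x) = (8x + 3)·a(x) + (7). The last nonzero remainder is the constant 7 = gcd(f, a) in F_11. Back-substituting through the division chain expresses 7 = s(x)·a(x) + t(x)·f(x) with s(x) ≡ 3x + 8 (mod f), so (3x + 8)·a(x) ≡ 7 (mod f). Multiplying by 7^(-1) ≡ 8 in F_11 gives a(x)^(-1) ≡ 8·(3x + 8) ≡ 2x + 9 (mod f). Check: (7x^2 + 6x + 6)·(2x + 9) = 3x^3 + 9x^2 + 10 ≡ 1 (mod x^3 + 3x^2 + 3).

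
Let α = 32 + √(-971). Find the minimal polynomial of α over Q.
m_α(x) = x^2 - 64x + 1995

From α - 32 = √(-971), squaring gives (α - 32)^2 = -971, i.e. α^2 - 64α + 1024 = -971, so α^2 - 64α + 1995 = 0. The discriminant of x^2 - 64x + 1995 is (-64)^2 - 4·(1995) = 4096 - 7980 = -3884, and 4·(-971) is not a perfect square in Q since -971 is squarefree and ≠ 1. Hence x^2 - 64x + 1995 is irreducible over Q and is the minimal polynomial of α.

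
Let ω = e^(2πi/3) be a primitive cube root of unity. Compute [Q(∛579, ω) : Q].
[Q(∛579, ω) : Q] = 6

[Q(∛579):Q] = 3 (min poly x^3 - 579, irreducible since 579 is not a perfect cube). [Q(ω):Q] = 2 (min poly x^2 + x + 1). Since Q(∛579) ⊂ R and ω ∉ R, we have ω ∉ Q(∛579), so x^2 + x + 1 remains irreducible over Q(∛579) and [Q(∛579, ω) : Q(∛579)] = 2. By the tower law, [Q(∛579, ω) : Q] = 3 · 2 = 6. (In fact Q(∛579, ω) is the splitting field of x^3 - 579 over Q.)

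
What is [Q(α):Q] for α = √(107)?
[Q(α):Q] = 2

[Q(α):Q] equals the degree of the minimal polynomial of α. Here α^2 = 107 and x^2 - 107 is irreducible (d = 107 is squarefree, ≠ 1, hence not a square), so deg(m_α) = 2. Thus [Q(α):Q] = 2.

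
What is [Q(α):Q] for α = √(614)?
[Q(α):Q] = 2

[Q(α):Q] equals the degree of the minimal polynomial of α. Here α^2 = 614 and x^2 - 614 is irreducible (d = 614 is squarefree, ≠ 1, hence not a square), so deg(m_α) = 2. Thus [Q(α):Q] = 2.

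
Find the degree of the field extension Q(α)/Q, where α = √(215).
[Q(α):Q] = 2

[Q(α):Q] equals the degree of the minimal polynomial of α. Here α^2 = 215 and x^2 - 215 is irreducible (d = 215 is squarefree, ≠ 1, hence not a square), so deg(m_α) = 2. Thus [Q(α):Q] = 2.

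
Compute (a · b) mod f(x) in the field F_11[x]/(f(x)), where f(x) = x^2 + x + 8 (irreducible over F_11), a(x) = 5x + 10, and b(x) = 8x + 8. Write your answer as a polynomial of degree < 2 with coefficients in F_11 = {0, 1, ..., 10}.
a · b ≡ 3x + 2 (mod f(x))

Multiply in F_11[x]: a(x)·b(x) = (5x + 10)·(8x + 8) = 7x^2 + 10x + 3. This has degree ≥ 2, so divide by f(x) over F_11: 7x^2 + 10x + 3 = (7)·(x^2 + x + 8) + (3x + 2). Hence a·b ≡ 3x + 2 (mod f). (F_11[x]/(f) is a field with 11^2 = 121 elements since f is irreducible of degree 2.)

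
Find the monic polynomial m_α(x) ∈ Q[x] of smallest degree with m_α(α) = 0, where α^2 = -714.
m_α(x) = x^2 + 714

α satisfies α^2 + 714 = 0, so x^2 + 714 annihilates α. Since d = -714 is squarefree and ≠ 1, it is not a perfect square in Q, so x^2 + 714 has no rational root and is therefore irreducible over Q (a degree-2 polynomial over a field is irreducible iff it has no root). Hence m_α(x) = x^2 + 714.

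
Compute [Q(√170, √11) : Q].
[Q(√170, √11) : Q] = 4

[Q(√170):Q] = 2 (min poly x^2 - 170, irreducible since 170 is squarefree > 1). For the top step, suppose √11 ∈ Q(√170), say √11 = c + d√170 with c, d ∈ Q. Squaring: 11 = c^2 + 170d^2 + 2cd√170. Since √170 ∉ Q this forces 2cd = 0. If d = 0 then √11 = c ∈ Q, contradicting 11 squarefree > 1. If c = 0 then 11 = 170d^2, so 170·11 = (170d)^2 is a perfect square in Q — but 170·11 = 1870 is not a perfect square (since 170 and 11 are distinct squarefree integers). Contradiction. Hence √11 ∉ Q(√170), so x^2 - 11 stays irreducible over Q(√170) and [Q(√170, √11) : Q(√170)] = 2. By the tower law, [Q(√170, √11) : Q] = 2 · 2 = 4.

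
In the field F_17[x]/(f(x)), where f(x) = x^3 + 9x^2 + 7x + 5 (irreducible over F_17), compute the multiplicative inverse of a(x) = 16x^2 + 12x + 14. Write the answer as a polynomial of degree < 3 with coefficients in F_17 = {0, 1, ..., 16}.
a(x)^(-1) ≡ 8x^2 + 9x + 1 (mod f(x))

Since f is irreducible over F_17, F_17[x]/(f) is a field and a(x) ≠ 0 has an inverse. Apply the extended Euclidean algorithm to f(x) and a(x) in F_17[x]: f(x) = (16x + 13)·a(x) + (x + 10);  a(x) = (16x + 5)·(x + 10) + (15). The last nonzero remainder is the constant 15 = gcd(f, a) in F_17. Back-substituting through the division chain expresses 15 = s(x)·a(x) + t(x)·f(x) with s(x) ≡ x^2 + 16x + 15 (mod f), so (x^2 + 16x + 15)·a(x) ≡ 15 (mod f). Multiplying by 15^(-1) ≡ 8 in F_17 gives a(x)^(-1) ≡ 8·(x^2 + 16x + 15) ≡ 8x^2 + 9x + 1 (mod f). Check: (16x^2 + 12x + 14)·(8x^2 + 9x + 1) = 9x^4 + 2x^3 + 15x^2 + 2x + 14 ≡ 1 (mod x^3 + 9x^2 + 7x + 5).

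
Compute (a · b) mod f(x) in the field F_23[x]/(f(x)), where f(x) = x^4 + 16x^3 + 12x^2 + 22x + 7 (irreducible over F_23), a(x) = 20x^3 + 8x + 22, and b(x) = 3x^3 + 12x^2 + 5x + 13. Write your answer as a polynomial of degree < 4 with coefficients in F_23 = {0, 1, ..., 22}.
a · b ≡ 7x^3 + 4x^2 + 9x + 17 (mod f(x))

Multiply in F_23[x]: a(x)·b(x) = (20x^3 + 8x + 22)·(3x^3 + 12x^2 + 5x + 13) = 14x^6 + 10x^5 + 9x^4 + 8x^3 + 5x^2 + 7x + 10. This has degree ≥ 4, so divide by f(x) over F_23: 14x^6 + 10x^5 + 9x^4 + 8x^3 + 5x^2 + 7x + 10 = (14x^2 + 16x + 22)·(x^4 + 16x^3 + 12x^2 + 22x + 7) + (7x^3 + 4x^2 + 9x + 17). Hence a·b ≡ 7x^3 + 4x^2 + 9x + 17 (mod f). (F_23[x]/(f) is a field with 23^4 = 279841 elements since f is irreducible of degree 4.)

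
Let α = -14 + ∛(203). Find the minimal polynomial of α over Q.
m_α(x) = x^3 + 42x^2 + 588x + 2541

Set β = α + 14 = ∛(203), so β^3 = 203. Then (α + 14)^3 - 203 = 0, i.e. α is a root of g(x) = (x + 14)^3 - 203 = x^3 + 42x^2 + 588x + 2541. Since g(x) = h(x + 14) where h(x) = x^3 - 203, and h is irreducible over Q (because 203 is not a perfect cube, so h has no rational root, and a monic cubic with no rational root is irreducible), g is also irreducible (irreducibility is preserved under the substitution x → x + 14). Hence m_α(x) = x^3 + 42x^2 + 588x + 2541.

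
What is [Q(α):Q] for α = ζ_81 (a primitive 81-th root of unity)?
[Q(α):Q] = 54

The minimal polynomial of ζ_81 over Q is the 81-th cyclotomic polynomial Φ_81(x), which is irreducible over Q and has degree φ(81) = 54. Hence [Q(α):Q] = φ(81) = 54.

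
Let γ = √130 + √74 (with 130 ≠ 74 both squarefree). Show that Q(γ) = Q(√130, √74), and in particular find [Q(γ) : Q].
[Q(γ) : Q] = 4 (equivalently, Q(γ) = Q(√130, √74))

Obviously Q(γ) ⊆ Q(√130, √74), and [Q(√130, √74):Q] = 4 (since 130, 74 are distinct squarefree integers > 1 with 9620 not a perfect square). To show equality we compute the minimal polynomial of γ. From γ = √130 + √74: γ^2 = 130 + 2√(9620) + 74 = 204 + 2√(9620), so γ^2 - 204 = 2√(9620); squaring, (γ^2 - 204)^2 = 4·9620, i.e. γ^4 - 408γ^2 + 41616 - 38480 = 0, i.e. γ^4 - 408γ^2 + 3136 = 0. So γ is a root of x^4 - 408x^2 + 3136. This polynomial is irreducible over Q: it has no rational root (each ±√130 ± √74 is irrational), and any factorization into two quadratics over Q would force √(9620) ∈ Q (pairing opposite roots) or √130, √74 ∈ Q (other pairings), all impossible. Hence [Q(γ):Q] = 4 = [Q(√130, √74):Q], so Q(γ) = Q(√130, √74).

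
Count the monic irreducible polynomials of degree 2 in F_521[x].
There are 135460 monic irreducible polynomials of degree 2 over F_521

Each element of F_{521^2} that lies in no proper subfield is a root of exactly one monic irreducible of degree 2 over F_521, and each such polynomial has 2 distinct roots in F_{521^2}. By Möbius inversion the count is N_521(2) = (1/2) Σ_{d|2} μ(2/d) · 521^d = (1/2)(μ(2)·521^1 + μ(1)·521^2) = 270920/2 = 135460.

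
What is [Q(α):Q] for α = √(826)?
[Q(α):Q] = 2

[Q(α):Q] equals the degree of the minimal polynomial of α. Here α^2 = 826 and x^2 - 826 is irreducible (d = 826 is squarefree, ≠ 1, hence not a square), so deg(m_α) = 2. Thus [Q(α):Q] = 2.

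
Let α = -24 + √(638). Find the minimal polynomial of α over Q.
m_α(x) = x^2 + 48x - 62

From α + 24 = √(638), squaring gives (α + 24)^2 = 638, i.e. α^2 + 48α + 576 = 638, so α^2 + 48α - 62 = 0. The discriminant of x^2 + 48x - 62 is (48)^2 - 4·(-62) = 2304 + 248 = 2552, and 4·(638) is not a perfect square in Q since 638 is squarefree and ≠ 1. Hence x^2 + 48x - 62 is irreducible over Q and is the minimal polynomial of α.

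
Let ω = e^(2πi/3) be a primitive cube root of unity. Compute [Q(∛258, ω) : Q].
[Q(∛258, ω) : Q] = 6

[Q(∛258):Q] = 3 (min poly x^3 - 258, irreducible since 258 is not a perfect cube). [Q(ω):Q] = 2 (min poly x^2 + x + 1). Since Q(∛258) ⊂ R and ω ∉ R, we have ω ∉ Q(∛258), so x^2 + x + 1 remains irreducible over Q(∛258) and [Q(∛258, ω) : Q(∛258)] = 2. By the tower law, [Q(∛258, ω) : Q] = 3 · 2 = 6. (In fact Q(∛258, ω) is the splitting field of x^3 - 258 over Q.)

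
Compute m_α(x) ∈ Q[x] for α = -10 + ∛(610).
m_α(x) = x^3 + 30x^2 + 300x + 390

Set β = α + 10 = ∛(610), so β^3 = 610. Then (α + 10)^3 - 610 = 0, i.e. α is a root of g(x) = (x + 10)^3 - 610 = x^3 + 30x^2 + 300x + 390. Since g(x) = h(x + 10) where h(x) = x^3 - 610, and h is irreducible over Q (because 610 is not a perfect cube, so h has no rational root, and a monic cubic with no rational root is irreducible), g is also irreducible (irreducibility is preserved under the substitution x → x + 10). Hence m_α(x) = x^3 + 30x^2 + 300x + 390.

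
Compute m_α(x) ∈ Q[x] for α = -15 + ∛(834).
m_α(x) = x^3 + 45x^2 + 675x + 2541

Set β = α + 15 = ∛(834), so β^3 = 834. Then (α + 15)^3 - 834 = 0, i.e. α is a root of g(x) = (x + 15)^3 - 834 = x^3 + 45x^2 + 675x + 2541. Since g(x) = h(x + 15) where h(x) = x^3 - 834, and h is irreducible over Q (because 834 is not a perfect cube, so h has no rational root, and a monic cubic with no rational root is irreducible), g is also irreducible (irreducibility is preserved under the substitution x → x + 15). Hence m_α(x) = x^3 + 45x^2 + 675x + 2541.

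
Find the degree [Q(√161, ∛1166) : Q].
[Q(√161, ∛1166) : Q] = 6

Let L = Q(√161, ∛1166). Since Q(√161) ⊂ L and [Q(√161):Q] = 2, the tower law gives 2 | [L:Q]. Likewise Q(∛1166) ⊂ L with [Q(∛1166):Q] = 3 (because 1166 is not a perfect cube), so 3 | [L:Q]. As gcd(2,3) = 1, [L:Q] is divisible by 6. Conversely L is generated over Q by √161 and ∛1166, so [L:Q] ≤ 2·3 = 6. Therefore [Q(√161, ∛1166) : Q] = 6.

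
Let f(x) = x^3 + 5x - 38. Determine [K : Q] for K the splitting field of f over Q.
[K : Q] = 6

By the rational root test, any rational root of the monic integer polynomial f(x) = x^3 + 5x - 38 must be an integer dividing the constant term -38, i.e. one of ±{1, 2, 19, 38}. Evaluating: f(1) = -32, f(-1) = -44, f(2) = -20, f(-2) = -56, f(19) = 6916, f(-19) = -6992, f(38) = 55024, f(-38) = -55100; none is 0, so f has no rational root and is therefore irreducible over Q (a cubic with no linear factor over a field is irreducible). For an irreducible cubic, the Galois group is A_3 or S_3 according as the discriminant disc(f) = -4a^3 - 27b^2 = -4·(5)^3 - 27·(-38)^2 = -39488 is or is not a square in Q. Here disc(f) = -39488 is not a perfect square in Q, so the Galois group of f over Q is not contained in A_3 and must be all of S_3. The splitting field has degree |S_3| = 6 over Q, so [K : Q] = 6.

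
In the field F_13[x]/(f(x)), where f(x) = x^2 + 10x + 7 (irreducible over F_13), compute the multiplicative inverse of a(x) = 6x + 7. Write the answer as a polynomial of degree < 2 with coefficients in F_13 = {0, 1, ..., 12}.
a(x)^(-1) ≡ 3x + 7 (mod f(x))

Since f is irreducible over F_13, F_13[x]/(f) is a field and a(x) ≠ 0 has an inverse. Apply the extended Euclidean algorithm to f(x) and a(x) in F_13[x]: f(x) = (11x + 4)·a(x) + (5). The last nonzero remainder is the constant 5 = gcd(f, a) in F_13. Back-substituting through the division chain expresses 5 = s(x)·a(x) + t(x)·f(x) with s(x) ≡ 2x + 9 (mod f), so (2x + 9)·a(x) ≡ 5 (mod f). Multiplying by 5^(-1) ≡ 8 in F_13 gives a(x)^(-1) ≡ 8·(2x + 9) ≡ 3x + 7 (mod f). Check: (6x + 7)·(3x + 7) = 5x^2 + 11x + 10 ≡ 1 (mod x^2 + 10x + 7).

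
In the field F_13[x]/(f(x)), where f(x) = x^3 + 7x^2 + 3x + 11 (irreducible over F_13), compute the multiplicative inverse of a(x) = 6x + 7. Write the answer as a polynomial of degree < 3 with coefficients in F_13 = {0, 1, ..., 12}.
a(x)^(-1) ≡ 6x^2 + 9x + 1 (mod f(x))

Since f is irreducible over F_13, F_13[x]/(f) is a field and a(x) ≠ 0 has an inverse. Apply the extended Euclidean algorithm to f(x) and a(x) in F_13[x]: f(x) = (11x^2 + 10x + 4)·a(x) + (9). The last nonzero remainder is the constant 9 = gcd(f, a) in F_13. Back-substituting through the division chain expresses 9 = s(x)·a(x) + t(x)·f(x) with s(x) ≡ 2x^2 + 3x + 9 (mod f), so (2x^2 + 3x + 9)·a(x) ≡ 9 (mod f). Multiplying by 9^(-1) ≡ 3 in F_13 gives a(x)^(-1) ≡ 3·(2x^2 + 3x + 9) ≡ 6x^2 + 9x + 1 (mod f). Check: (6x + 7)·(6x^2 + 9x + 1) = 10x^3 + 5x^2 + 4x + 7 ≡ 1 (mod x^3 + 7x^2 + 3x + 11).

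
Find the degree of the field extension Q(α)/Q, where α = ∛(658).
[Q(α):Q] = 3

The minimal polynomial of α is x^3 - 658, irreducible over Q since 658 is not a perfect cube (so x^3 - 658 has no rational root). Hence [Q(α):Q] = deg(m_α) = 3.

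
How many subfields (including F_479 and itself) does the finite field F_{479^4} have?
F_{479^4} has 3 subfields

The subfields of F_{p^n} are exactly the fields F_{p^d} for d | n (each is the fixed field of the unique index-d subgroup of Gal(F_{p^n}/F_p) ≅ Z/nZ). The divisors of n = 4 are {1, 2, 4}, giving 3 subfields: F_{479^1}, F_{479^2}, F_{479^4}.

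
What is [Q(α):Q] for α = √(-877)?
[Q(α):Q] = 2

[Q(α):Q] equals the degree of the minimal polynomial of α. Here α^2 = -877 and x^2 + 877 is irreducible (d = -877 is squarefree, ≠ 1, hence not a square), so deg(m_α) = 2. Thus [Q(α):Q] = 2.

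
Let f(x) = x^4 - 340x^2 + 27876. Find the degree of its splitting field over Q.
[K : Q] = 4

Solving the quadratic in x^2: x^2 = (340 ± √(340^2 - 4·27876))/2 = (340 ± √4096)/2 = (340 ± 64)/2, giving x^2 = 202 or x^2 = 138. So f(x) = (x^2 - 202)(x^2 - 138) and the roots of f are ±√202, ±√138. Hence the splitting field is K = Q(√202, √138). Since 202 and 138 are distinct squarefree integers > 1, their product 27876 is not a perfect square, so √138 ∉ Q(√202). By the tower law [K:Q] = [Q(√202,√138):Q(√202)] · [Q(√202):Q] = 2 · 2 = 4.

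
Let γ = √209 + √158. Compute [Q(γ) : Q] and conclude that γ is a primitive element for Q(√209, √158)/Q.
[Q(γ) : Q] = 4 (equivalently, Q(γ) = Q(√209, √158))

Obviously Q(γ) ⊆ Q(√209, √158), and [Q(√209, √158):Q] = 4 (since 209, 158 are distinct squarefree integers > 1 with 33022 not a perfect square). To show equality we compute the minimal polynomial of γ. From γ = √209 + √158: γ^2 = 209 + 2√(33022) + 158 = 367 + 2√(33022), so γ^2 - 367 = 2√(33022); squaring, (γ^2 - 367)^2 = 4·33022, i.e. γ^4 - 734γ^2 + 134689 - 132088 = 0, i.e. γ^4 - 734γ^2 + 2601 = 0. So γ is a root of x^4 - 734x^2 + 2601. This polynomial is irreducible over Q: it has no rational root (each ±√209 ± √158 is irrational), and any factorization into two quadratics over Q would force √(33022) ∈ Q (pairing opposite roots) or √209, √158 ∈ Q (other pairings), all impossible. Hence [Q(γ):Q] = 4 = [Q(√209, √158):Q], so Q(γ) = Q(√209, √158).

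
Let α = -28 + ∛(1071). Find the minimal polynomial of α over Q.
m_α(x) = x^3 + 84x^2 + 2352x + 20881

Set β = α + 28 = ∛(1071), so β^3 = 1071. Then (α + 28)^3 - 1071 = 0, i.e. α is a root of g(x) = (x + 28)^3 - 1071 = x^3 + 84x^2 + 2352x + 20881. Since g(x) = h(x + 28) where h(x) = x^3 - 1071, and h is irreducible over Q (because 1071 is not a perfect cube, so h has no rational root, and a monic cubic with no rational root is irreducible), g is also irreducible (irreducibility is preserved under the substitution x → x + 28). Hence m_α(x) = x^3 + 84x^2 + 2352x + 20881.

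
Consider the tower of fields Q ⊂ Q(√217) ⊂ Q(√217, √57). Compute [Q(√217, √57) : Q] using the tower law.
[Q(√217, √57) : Q] = 4

[Q(√217):Q] = 2 (min poly x^2 - 217, irreducible since 217 is squarefree > 1). For the top step, suppose √57 ∈ Q(√217), say √57 = c + d√217 with c, d ∈ Q. Squaring: 57 = c^2 + 217d^2 + 2cd√217. Since √217 ∉ Q this forces 2cd = 0. If d = 0 then √57 = c ∈ Q, contradicting 57 squarefree > 1. If c = 0 then 57 = 217d^2, so 217·57 = (217d)^2 is a perfect square in Q — but 217·57 = 12369 is not a perfect square (since 217 and 57 are distinct squarefree integers). Contradiction. Hence √57 ∉ Q(√217), so x^2 - 57 stays irreducible over Q(√217) and [Q(√217, √57) : Q(√217)] = 2. By the tower law, [Q(√217, √57) : Q] = 2 · 2 = 4.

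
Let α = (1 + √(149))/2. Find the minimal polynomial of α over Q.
m_α(x) = x^2 - x - 37

From 2α - 1 = √(149), squaring gives (2α - 1)^2 = 149, i.e. 4α^2 - 4α + 1 = 149, so α^2 - α + (1 - 149)/4 = 0. Since 149 ≡ 1 (mod 4), (1 - 149)/4 = -37 ∈ Z. The polynomial x^2 - x - 37 has discriminant 1 - 4·(-37) = 149, which is not a perfect square in Q (d = 149 is squarefree and ≠ 1), so x^2 - x - 37 is irreducible over Q. It is the minimal polynomial of α.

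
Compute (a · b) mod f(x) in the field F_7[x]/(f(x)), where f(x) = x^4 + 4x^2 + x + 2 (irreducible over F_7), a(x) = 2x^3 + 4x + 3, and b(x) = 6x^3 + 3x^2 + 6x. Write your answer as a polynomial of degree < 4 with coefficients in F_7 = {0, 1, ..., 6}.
a · b ≡ x^3 + 2x^2 + 4x + 3 (mod f(x))

Multiply in F_7[x]: a(x)·b(x) = (2x^3 + 4x + 3)·(6x^3 + 3x^2 + 6x) = 5x^6 + 6x^5 + x^4 + 2x^3 + 5x^2 + 4x. This has degree ≥ 4, so divide by f(x) over F_7: 5x^6 + 6x^5 + x^4 + 2x^3 + 5x^2 + 4x = (5x^2 + 6x + 2)·(x^4 + 4x^2 + x + 2) + (x^3 + 2x^2 + 4x + 3). Hence a·b ≡ x^3 + 2x^2 + 4x + 3 (mod f). (F_7[x]/(f) is a field with 7^4 = 2401 elements since f is irreducible of degree 4.)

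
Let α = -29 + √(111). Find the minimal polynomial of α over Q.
m_α(x) = x^2 + 58x + 730

From α + 29 = √(111), squaring gives (α + 29)^2 = 111, i.e. α^2 + 58α + 841 = 111, so α^2 + 58α + 730 = 0. The discriminant of x^2 + 58x + 730 is (58)^2 - 4·(730) = 3364 - 2920 = 444, and 4·(111) is not a perfect square in Q since 111 is squarefree and ≠ 1. Hence x^2 + 58x + 730 is irreducible over Q and is the minimal polynomial of α.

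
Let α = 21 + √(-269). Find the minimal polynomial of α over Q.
m_α(x) = x^2 - 42x + 710

From α - 21 = √(-269), squaring gives (α - 21)^2 = -269, i.e. α^2 - 42α + 441 = -269, so α^2 - 42α + 710 = 0. The discriminant of x^2 - 42x + 710 is (-42)^2 - 4·(710) = 1764 - 2840 = -1076, and 4·(-269) is not a perfect square in Q since -269 is squarefree and ≠ 1. Hence x^2 - 42x + 710 is irreducible over Q and is the minimal polynomial of α.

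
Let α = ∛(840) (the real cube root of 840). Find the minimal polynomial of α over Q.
m_α(x) = x^3 - 840

α satisfies α^3 = 840, so x^3 - 840 annihilates α. By the rational root test, a rational root p/q (in lowest terms) of x^3 - 840 would satisfy p^3 = 840 q^3, forcing q = 1 and p^3 = 840; but 840 is not a perfect cube, contradiction. A monic cubic over Q with no rational root is irreducible (any nontrivial factorization would include a linear factor). Hence x^3 - 840 is the minimal polynomial of α, and in particular [Q(α):Q] = 3.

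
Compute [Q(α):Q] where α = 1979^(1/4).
[Q(α):Q] = 4

α is a root of x^4 - 1979. By Eisenstein's criterion at the prime p = 1979 (which divides the constant term 1979 but p^2 = 3916441 does not, since 1979 is squarefree), x^4 - 1979 is irreducible over Q. Hence [Q(α):Q] = 4.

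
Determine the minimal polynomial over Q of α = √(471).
m_α(x) = x^2 - 471

α satisfies α^2 - 471 = 0, so x^2 - 471 annihilates α. Since d = 471 is squarefree and ≠ 1, it is not a perfect square in Q, so x^2 - 471 has no rational root and is therefore irreducible over Q (a degree-2 polynomial over a field is irreducible iff it has no root). Hence m_α(x) = x^2 - 471.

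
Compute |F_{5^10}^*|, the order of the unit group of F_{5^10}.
|F_{5^10}^*| = 9765624

F_{5^10} has 5^10 = 9765625 elements; its multiplicative group consists of all nonzero elements, so |F_{5^10}^*| = 9765625 - 1 = 9765624. (It is cyclic since any finite subgroup of the multiplicative group of a field is cyclic.)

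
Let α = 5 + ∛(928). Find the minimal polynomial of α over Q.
m_α(x) = x^3 - 15x^2 + 75x - 1053

Set β = α - 5 = ∛(928), so β^3 = 928. Then (α - 5)^3 - 928 = 0, i.e. α is a root of g(x) = (x - 5)^3 - 928 = x^3 - 15x^2 + 75x - 1053. Since g(x) = h(x - 5) where h(x) = x^3 - 928, and h is irreducible over Q (because 928 is not a perfect cube, so h has no rational root, and a monic cubic with no rational root is irreducible), g is also irreducible (irreducibility is preserved under the substitution x → x - 5). Hence m_α(x) = x^3 - 15x^2 + 75x - 1053.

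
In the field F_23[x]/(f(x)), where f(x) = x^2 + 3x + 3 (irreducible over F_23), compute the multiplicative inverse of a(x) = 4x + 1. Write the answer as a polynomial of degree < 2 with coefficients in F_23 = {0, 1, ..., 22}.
a(x)^(-1) ≡ 3x + 14 (mod f(x))

Since f is irreducible over F_23, F_23[x]/(f) is a field and a(x) ≠ 0 has an inverse. Apply the extended Euclidean algorithm to f(x) and a(x) in F_23[x]: f(x) = (6x + 5)·a(x) + (21). The last nonzero remainder is the constant 21 = gcd(f, a) in F_23. Back-substituting through the division chain expresses 21 = s(x)·a(x) + t(x)·f(x) with s(x) ≡ 17x + 18 (mod f), so (17x + 18)·a(x) ≡ 21 (mod f). Multiplying by 21^(-1) ≡ 11 in F_23 gives a(x)^(-1) ≡ 11·(17x + 18) ≡ 3x + 14 (mod f). Check: (4x + 1)·(3x + 14) = 12x^2 + 13x + 14 ≡ 1 (mod x^2 + 3x + 3).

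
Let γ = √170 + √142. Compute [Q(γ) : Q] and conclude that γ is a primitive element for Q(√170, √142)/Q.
[Q(γ) : Q] = 4 (equivalently, Q(γ) = Q(√170, √142))

Obviously Q(γ) ⊆ Q(√170, √142), and [Q(√170, √142):Q] = 4 (since 170, 142 are distinct squarefree integers > 1 with 24140 not a perfect square). To show equality we compute the minimal polynomial of γ. From γ = √170 + √142: γ^2 = 170 + 2√(24140) + 142 = 312 + 2√(24140), so γ^2 - 312 = 2√(24140); squaring, (γ^2 - 312)^2 = 4·24140, i.e. γ^4 - 624γ^2 + 97344 - 96560 = 0, i.e. γ^4 - 624γ^2 + 784 = 0. So γ is a root of x^4 - 624x^2 + 784. This polynomial is irreducible over Q: it has no rational root (each ±√170 ± √142 is irrational), and any factorization into two quadratics over Q would force √(24140) ∈ Q (pairing opposite roots) or √170, √142 ∈ Q (other pairings), all impossible. Hence [Q(γ):Q] = 4 = [Q(√170, √142):Q], so Q(γ) = Q(√170, √142).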